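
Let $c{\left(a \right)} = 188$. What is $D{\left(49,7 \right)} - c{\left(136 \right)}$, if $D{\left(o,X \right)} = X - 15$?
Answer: $-196$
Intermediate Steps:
$D{\left(o,X \right)} = -15 + X$
$D{\left(49,7 \right)} - c{\left(136 \right)} = \left(-15 + 7\right) - 188 = -8 - 188 = -196$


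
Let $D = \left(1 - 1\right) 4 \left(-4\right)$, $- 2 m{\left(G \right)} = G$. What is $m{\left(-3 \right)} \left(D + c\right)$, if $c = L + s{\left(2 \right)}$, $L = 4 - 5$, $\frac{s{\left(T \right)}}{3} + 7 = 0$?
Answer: $-33$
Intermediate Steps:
$s{\left(T \right)} = -21$ ($s{\left(T \right)} = -21 + 3 \cdot 0 = -21 + 0 = -21$)
$m{\left(G \right)} = - \frac{G}{2}$
$L = -1$ ($L = 4 - 5 = -1$)
$c = -22$ ($c = -1 - 21 = -22$)
$D = 0$ ($D = \left(1 - 1\right) 4 \left(-4\right) = 0 \cdot 4 \left(-4\right) = 0 \left(-4\right) = 0$)
$m{\left(-3 \right)} \left(D + c\right) = \left(- \frac{1}{2}\right) \left(-3\right) \left(0 - 22\right) = \frac{3}{2} \left(-22\right) = -33$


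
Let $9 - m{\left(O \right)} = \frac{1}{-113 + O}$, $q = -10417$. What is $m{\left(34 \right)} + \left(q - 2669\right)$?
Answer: $- \frac{1033082}{79} \approx -13077.0$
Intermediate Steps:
$m{\left(O \right)} = 9 - \frac{1}{-113 + O}$
$m{\left(34 \right)} + \left(q - 2669\right) = \frac{-1018 + 9 \cdot 34}{-113 + 34} - 13086 = \frac{-1018 + 306}{-79} - 13086 = \left(- \frac{1}{79}\right) \left(-712\right) - 13086 = \frac{712}{79} - 13086 = - \frac{1033082}{79}$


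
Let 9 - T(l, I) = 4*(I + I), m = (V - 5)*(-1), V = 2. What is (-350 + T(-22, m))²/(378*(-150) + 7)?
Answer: -133225/56693 ≈ -2.3499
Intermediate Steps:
m = 3 (m = (2 - 5)*(-1) = -3*(-1) = 3)
T(l, I) = 9 - 8*I (T(l, I) = 9 - 4*(I + I) = 9 - 4*2*I = 9 - 8*I)
(-350 + T(-22, m))²/(378*(-150) + 7) = (-350 + (9 - 8*3))²/(378*(-150) + 7) = (-350 + (9 - 24))²/(-56700 + 7) = (-350 - 15)²/(-56693) = (-365)²*(-1/56693) = 133225*(-1/56693) = -133225/56693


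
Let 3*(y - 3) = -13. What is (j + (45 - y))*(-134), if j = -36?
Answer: -4154/3 ≈ -1384.7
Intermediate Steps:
y = -4/3 (y = 3 + (⅓)*(-13) = 3 - 13/3 = -4/3 ≈ -1.3333)
(j + (45 - y))*(-134) = (-36 + (45 - 1*(-4/3)))*(-134) = (-36 + (45 + 4/3))*(-134) = (-36 + 139/3)*(-134) = (31/3)*(-134) = -4154/3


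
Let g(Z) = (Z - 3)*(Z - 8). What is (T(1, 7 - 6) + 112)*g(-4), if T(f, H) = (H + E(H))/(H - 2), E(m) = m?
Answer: 9240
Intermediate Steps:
T(f, H) = 2*H/(-2 + H) (T(f, H) = (H + H)/(H - 2) = (2*H)/(-2 + H) = 2*H/(-2 + H))
g(Z) = (-8 + Z)*(-3 + Z) (g(Z) = (-3 + Z)*(-8 + Z) = (-8 + Z)*(-3 + Z))
(T(1, 7 - 6) + 112)*g(-4) = (2*(7 - 6)/(-2 + (7 - 6)) + 112)*(24 + (-4)**2 - 11*(-4)) = (2*1/(-2 + 1) + 112)*(24 + 16 + 44) = (2*1/(-1) + 112)*84 = (2*1*(-1) + 112)*84 = (-2 + 112)*84 = 110*84 = 9240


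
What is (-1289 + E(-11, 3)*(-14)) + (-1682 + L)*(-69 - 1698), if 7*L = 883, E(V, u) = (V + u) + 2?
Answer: 19235962/7 ≈ 2.7480e+6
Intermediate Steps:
E(V, u) = 2 + V + u
L = 883/7 (L = (⅐)*883 = 883/7 ≈ 126.14)
(-1289 + E(-11, 3)*(-14)) + (-1682 + L)*(-69 - 1698) = (-1289 + (2 - 11 + 3)*(-14)) + (-1682 + 883/7)*(-69 - 1698) = (-1289 - 6*(-14)) - 10891/7*(-1767) = (-1289 + 84) + 19244397/7 = -1205 + 19244397/7 = 19235962/7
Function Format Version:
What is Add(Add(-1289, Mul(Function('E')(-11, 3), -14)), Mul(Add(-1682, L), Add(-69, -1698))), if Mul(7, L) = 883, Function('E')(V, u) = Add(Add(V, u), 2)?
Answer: Rational(19235962, 7) ≈ 2.7480e+6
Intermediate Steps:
Function('E')(V, u) = Add(2, V, u)
L = Rational(883, 7) (L = Mul(Rational(1, 7), 883) = Rational(883, 7) ≈ 126.14)
Add(Add(-1289, Mul(Function('E')(-11, 3), -14)), Mul(Add(-1682, L), Add(-69, -1698))) = Add(Add(-1289, Mul(Add(2, -11, 3), -14)), Mul(Add(-1682, Rational(883, 7)), Add(-69, -1698))) = Add(Add(-1289, Mul(-6, -14)), Mul(Rational(-10891, 7), -1767)) = Add(Add(-1289, 84), Rational(19244397, 7)) = Add(-1205, Rational(19244397, 7)) = Rational(19235962, 7)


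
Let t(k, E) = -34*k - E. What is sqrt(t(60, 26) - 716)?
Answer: I*sqrt(2782) ≈ 52.745*I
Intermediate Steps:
t(k, E) = -E - 34*k
sqrt(t(60, 26) - 716) = sqrt((-1*26 - 34*60) - 716) = sqrt((-26 - 2040) - 716) = sqrt(-2066 - 716) = sqrt(-2782) = I*sqrt(2782)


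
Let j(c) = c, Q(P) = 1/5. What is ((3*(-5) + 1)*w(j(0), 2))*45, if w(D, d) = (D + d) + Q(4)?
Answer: -1386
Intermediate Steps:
Q(P) = 1/5
w(D, d) = 1/5 + D + d (w(D, d) = (D + d) + 1/5 = 1/5 + D + d)
((3*(-5) + 1)*w(j(0), 2))*45 = ((3*(-5) + 1)*(1/5 + 0 + 2))*45 = ((-15 + 1)*(11/5))*45 = -14*11/5*45 = -154/5*45 = -1386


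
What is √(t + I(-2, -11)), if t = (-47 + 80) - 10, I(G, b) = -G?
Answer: 5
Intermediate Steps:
t = 23 (t = 33 - 10 = 23)
√(t + I(-2, -11)) = √(23 - 1*(-2)) = √(23 + 2) = √25 = 5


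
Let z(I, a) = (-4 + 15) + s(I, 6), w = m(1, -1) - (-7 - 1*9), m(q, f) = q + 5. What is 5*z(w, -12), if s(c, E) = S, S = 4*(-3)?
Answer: -5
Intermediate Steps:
S = -12
s(c, E) = -12
m(q, f) = 5 + q
w = 22 (w = (5 + 1) - (-7 - 1*9) = 6 - (-7 - 9) = 6 - 1*(-16) = 6 + 16 = 22)
z(I, a) = -1 (z(I, a) = (-4 + 15) - 12 = 11 - 12 = -1)
5*z(w, -12) = 5*(-1) = -5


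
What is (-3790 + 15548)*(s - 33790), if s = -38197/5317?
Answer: -2112908214266/5317 ≈ -3.9739e+8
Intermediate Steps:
s = -38197/5317 (s = -38197*1/5317 = -38197/5317 ≈ -7.1839)
(-3790 + 15548)*(s - 33790) = (-3790 + 15548)*(-38197/5317 - 33790) = 11758*(-179699627/5317) = -2112908214266/5317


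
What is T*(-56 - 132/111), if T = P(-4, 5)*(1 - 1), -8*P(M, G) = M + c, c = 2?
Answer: 0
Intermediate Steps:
P(M, G) = -¼ - M/8 (P(M, G) = -(M + 2)/8 = -(2 + M)/8 = -¼ - M/8)
T = 0 (T = (-¼ - ⅛*(-4))*(1 - 1) = (-¼ + ½)*0 = (¼)*0 = 0)
T*(-56 - 132/111) = 0*(-56 - 132/111) = 0*(-56 - 132*1/111) = 0*(-56 - 44/37) = 0*(-2116/37) = 0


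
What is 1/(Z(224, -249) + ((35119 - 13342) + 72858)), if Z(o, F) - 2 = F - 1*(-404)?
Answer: 1/94792 ≈ 1.0549e-5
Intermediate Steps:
Z(o, F) = 406 + F (Z(o, F) = 2 + (F - 1*(-404)) = 2 + (F + 404) = 2 + (404 + F) = 406 + F)
1/(Z(224, -249) + ((35119 - 13342) + 72858)) = 1/((406 - 249) + ((35119 - 13342) + 72858)) = 1/(157 + (21777 + 72858)) = 1/(157 + 94635) = 1/94792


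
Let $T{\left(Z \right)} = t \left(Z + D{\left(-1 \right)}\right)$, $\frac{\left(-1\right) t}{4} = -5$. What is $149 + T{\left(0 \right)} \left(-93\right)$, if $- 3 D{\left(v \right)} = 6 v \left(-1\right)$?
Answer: $3869$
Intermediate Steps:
$D{\left(v \right)} = 2 v$ ($D{\left(v \right)} = - \frac{6 v \left(-1\right)}{3} = - \frac{\left(-6\right) v}{3} = 2 v$)
$t = 20$ ($t = \left(-4\right) \left(-5\right) = 20$)
$T{\left(Z \right)} = -40 + 20 Z$ ($T{\left(Z \right)} = 20 \left(Z + 2 \left(-1\right)\right) = 20 \left(Z - 2\right) = 20 \left(-2 + Z\right) = -40 + 20 Z$)
$149 + T{\left(0 \right)} \left(-93\right) = 149 + \left(-40 + 20 \cdot 0\right) \left(-93\right) = 149 + \left(-40 + 0\right) \left(-93\right) = 149 - -3720 = 149 + 3720 = 3869$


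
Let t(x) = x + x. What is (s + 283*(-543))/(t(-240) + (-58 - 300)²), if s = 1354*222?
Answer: 146919/127684 ≈ 1.1506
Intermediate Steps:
s = 300588
t(x) = 2*x
(s + 283*(-543))/(t(-240) + (-58 - 300)²) = (300588 + 283*(-543))/(2*(-240) + (-58 - 300)²) = (300588 - 153669)/(-480 + (-358)²) = 146919/(-480 + 128164) = 146919/127684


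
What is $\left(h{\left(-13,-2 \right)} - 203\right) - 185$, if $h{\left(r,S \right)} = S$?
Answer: $-390$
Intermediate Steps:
$\left(h{\left(-13,-2 \right)} - 203\right) - 185 = \left(-2 - 203\right) - 185 = -205 - 185 = -390$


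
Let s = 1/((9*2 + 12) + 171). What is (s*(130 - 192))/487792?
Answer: -31/49023096 ≈ -6.3236e-7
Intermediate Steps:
s = 1/201 (s = 1/((18 + 12) + 171) = 1/(30 + 171) = 1/201 ≈ 0.0049751)
(s*(130 - 192))/487792 = ((130 - 192)/201)/487792 = ((1/201)*(-62))*(1/487792) = -62/201*1/487792 = -31/49023096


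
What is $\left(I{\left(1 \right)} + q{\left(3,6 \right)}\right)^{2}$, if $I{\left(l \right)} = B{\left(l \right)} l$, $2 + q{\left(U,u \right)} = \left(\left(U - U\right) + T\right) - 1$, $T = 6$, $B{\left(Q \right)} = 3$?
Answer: $36$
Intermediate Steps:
$q{\left(U,u \right)} = 3$ ($q{\left(U,u \right)} = -2 + \left(\left(\left(U - U\right) + 6\right) - 1\right) = -2 + \left(\left(0 + 6\right) - 1\right) = -2 + \left(6 - 1\right) = -2 + 5 = 3$)
$I{\left(l \right)} = 3 l$
$\left(I{\left(1 \right)} + q{\left(3,6 \right)}\right)^{2} = \left(3 \cdot 1 + 3\right)^{2} = \left(3 + 3\right)^{2} = 6^{2} = 36$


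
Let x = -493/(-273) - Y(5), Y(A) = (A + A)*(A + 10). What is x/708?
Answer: -40457/193284 ≈ -0.20931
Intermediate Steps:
Y(A) = 2*A*(10 + A) (Y(A) = (2*A)*(10 + A) = 2*A*(10 + A))
x = -40457/273 (x = -493/(-273) - 2*5*(10 + 5) = -493*(-1/273) - 2*5*15 = 493/273 - 1*150 = 493/273 - 150 = -40457/273 ≈ -148.19)
x/708 = -40457/273/708 = -40457/273*1/708 = -40457/193284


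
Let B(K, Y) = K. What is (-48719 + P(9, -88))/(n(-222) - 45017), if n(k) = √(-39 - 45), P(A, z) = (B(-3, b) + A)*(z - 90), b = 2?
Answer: 320180197/289504339 + 99574*I*√21/2026530373 ≈ 1.106 + 0.00022517*I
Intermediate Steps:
P(A, z) = (-90 + z)*(-3 + A) (P(A, z) = (-3 + A)*(z - 90) = (-3 + A)*(-90 + z) = (-90 + z)*(-3 + A))
n(k) = 2*I*√21 (n(k) = √(-84) = 2*I*√21)
(-48719 + P(9, -88))/(n(-222) - 45017) = (-48719 + (270 - 90*9 - 3*(-88) + 9*(-88)))/(2*I*√21 - 45017) = (-48719 + (270 - 810 + 264 - 792))/(-45017 + 2*I*√21) = (-48719 - 1068)/(-45017 + 2*I*√21) = -49787/(-45017 + 2*I*√21)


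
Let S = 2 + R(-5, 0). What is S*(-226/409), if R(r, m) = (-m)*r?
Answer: -452/409 ≈ -1.1051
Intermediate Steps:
R(r, m) = -m*r
S = 2 (S = 2 - 1*0*(-5) = 2 + 0 = 2)
S*(-226/409) = 2*(-226/409) = -452/409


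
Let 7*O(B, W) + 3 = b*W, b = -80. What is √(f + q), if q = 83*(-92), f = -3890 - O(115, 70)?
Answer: I*√525553/7 ≈ 103.56*I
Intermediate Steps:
O(B, W) = -3/7 - 80*W/7 (O(B, W) = -3/7 + (-80*W)/7 = -3/7 - 80*W/7)
f = -21627/7 (f = -3890 - (-3/7 - 80/7*70) = -3890 - (-3/7 - 800) = -3890 - 1*(-5603/7) = -3890 + 5603/7 = -21627/7 ≈ -3089.6)
q = -7636
√(f + q) = √(-21627/7 - 7636) = √(-75079/7) = I*√525553/7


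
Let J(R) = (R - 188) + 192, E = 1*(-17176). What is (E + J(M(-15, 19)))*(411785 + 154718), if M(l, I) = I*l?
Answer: -9889442871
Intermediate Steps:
E = -17176
J(R) = 4 + R (J(R) = (-188 + R) + 192 = 4 + R)
(E + J(M(-15, 19)))*(411785 + 154718) = (-17176 + (4 + 19*(-15)))*(411785 + 154718) = (-17176 + (4 - 285))*566503 = (-17176 - 281)*566503 = -17457*566503 = -9889442871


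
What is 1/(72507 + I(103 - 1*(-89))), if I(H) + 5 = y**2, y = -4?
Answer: 1/72518 ≈ 1.3790e-5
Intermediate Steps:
I(H) = 11 (I(H) = -5 + (-4)**2 = -5 + 16 = 11)
1/(72507 + I(103 - 1*(-89))) = 1/(72507 + 11) = 1/72518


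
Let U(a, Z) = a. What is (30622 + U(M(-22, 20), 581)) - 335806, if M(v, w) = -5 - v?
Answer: -305167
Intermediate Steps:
(30622 + U(M(-22, 20), 581)) - 335806 = (30622 + (-5 - 1*(-22))) - 335806 = (30622 + (-5 + 22)) - 335806 = (30622 + 17) - 335806 = 30639 - 335806 = -305167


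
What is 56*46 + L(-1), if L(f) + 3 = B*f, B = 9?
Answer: 2564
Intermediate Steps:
L(f) = -3 + 9*f
56*46 + L(-1) = 56*46 + (-3 + 9*(-1)) = 2576 + (-3 - 9) = 2576 - 12 = 2564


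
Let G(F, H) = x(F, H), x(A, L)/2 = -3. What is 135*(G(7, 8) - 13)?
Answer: -2565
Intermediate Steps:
x(A, L) = -6 (x(A, L) = 2*(-3) = -6)
G(F, H) = -6
135*(G(7, 8) - 13) = 135*(-6 - 13) = 135*(-19) = -2565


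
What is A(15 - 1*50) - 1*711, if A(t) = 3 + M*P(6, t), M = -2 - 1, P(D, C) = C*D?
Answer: -78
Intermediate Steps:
M = -3
A(t) = 3 - 18*t (A(t) = 3 - 3*t*6 = 3 - 18*t)
A(15 - 1*50) - 1*711 = (3 - 18*(15 - 1*50)) - 1*711 = (3 - 18*(15 - 50)) - 711 = (3 - 18*(-35)) - 711 = (3 + 630) - 711 = 633 - 711 = -78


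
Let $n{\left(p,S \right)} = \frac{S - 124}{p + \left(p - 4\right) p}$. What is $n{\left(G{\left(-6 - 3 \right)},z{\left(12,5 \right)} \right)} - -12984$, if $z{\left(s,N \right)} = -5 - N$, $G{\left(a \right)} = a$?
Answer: $\frac{701069}{54} \approx 12983.0$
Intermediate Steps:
$n{\left(p,S \right)} = \frac{-124 + S}{p + p \left(-4 + p\right)}$ ($n{\left(p,S \right)} = \frac{-124 + S}{p + \left(-4 + p\right) p} = \frac{-124 + S}{p + p \left(-4 + p\right)}$)
$n{\left(G{\left(-6 - 3 \right)},z{\left(12,5 \right)} \right)} - -12984 = \frac{-124 - 10}{\left(-6 - 3\right) \left(-3 - 9\right)} - -12984 = \frac{-124 - 10}{\left(-9\right) \left(-3 - 9\right)} + 12984 = - \frac{-124 - 10}{9 \left(-12\right)} + 12984 = \left(- \frac{1}{9}\right) \left(- \frac{1}{12}\right) \left(-134\right) + 12984 = - \frac{67}{54} + 12984 = \frac{701069}{54}$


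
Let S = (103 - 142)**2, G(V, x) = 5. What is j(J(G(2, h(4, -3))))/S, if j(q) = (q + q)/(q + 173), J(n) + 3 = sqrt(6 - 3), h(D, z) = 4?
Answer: -114/4883593 + 346*sqrt(3)/43952337 ≈ -9.7085e-6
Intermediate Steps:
J(n) = -3 + sqrt(3) (J(n) = -3 + sqrt(6 - 3) = -3 + sqrt(3))
j(q) = 2*q/(173 + q) (j(q) = (2*q)/(173 + q) = 2*q/(173 + q))
S = 1521 (S = (-39)**2 = 1521)
j(J(G(2, h(4, -3))))/S = (2*(-3 + sqrt(3))/(173 + (-3 + sqrt(3))))/1521 = (2*(-3 + sqrt(3))/(170 + sqrt(3)))*(1/1521) = 2*(-3 + sqrt(3))/(1521*(170 + sqrt(3)))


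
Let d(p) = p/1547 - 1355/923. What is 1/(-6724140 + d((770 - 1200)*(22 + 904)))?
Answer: -109837/738587797205 ≈ -1.4871e-7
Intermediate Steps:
d(p) = -1355/923 + p/1547 (d(p) = p*(1/1547) - 1355*1/923 = p/1547 - 1355/923 = -1355/923 + p/1547)
1/(-6724140 + d((770 - 1200)*(22 + 904))) = 1/(-6724140 + (-1355/923 + ((770 - 1200)*(22 + 904))/1547)) = 1/(-6724140 + (-1355/923 + (-430*926)/1547)) = 1/(-6724140 + (-1355/923 + (1/1547)*(-398180))) = 1/(-6724140 + (-1355/923 - 398180/1547)) = 1/(-6724140 - 28432025/109837) = 1/(-738587797205/109837) = -109837/738587797205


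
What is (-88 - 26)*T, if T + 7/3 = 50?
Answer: -5434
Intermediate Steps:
T = 143/3 (T = -7/3 + 50 = 143/3 ≈ 47.667)
(-88 - 26)*T = (-88 - 26)*(143/3) = -114*143/3 = -5434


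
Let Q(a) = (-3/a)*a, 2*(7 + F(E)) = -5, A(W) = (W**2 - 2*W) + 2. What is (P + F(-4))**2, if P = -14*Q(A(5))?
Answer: 4225/4 ≈ 1056.3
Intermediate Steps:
A(W) = 2 + W**2 - 2*W
F(E) = -19/2 (F(E) = -7 + (1/2)*(-5) = -7 - 5/2 = -19/2)
Q(a) = -3
P = 42 (P = -14*(-3) = 42)
(P + F(-4))**2 = (42 - 19/2)**2 = (65/2)**2 = 4225/4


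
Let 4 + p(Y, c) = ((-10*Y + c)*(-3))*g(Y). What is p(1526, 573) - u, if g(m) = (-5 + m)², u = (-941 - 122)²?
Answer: 101931393928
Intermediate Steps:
u = 1129969 (u = (-1063)² = 1129969)
p(Y, c) = -4 + (-5 + Y)²*(-3*c + 30*Y) (p(Y, c) = -4 + ((-10*Y + c)*(-3))*(-5 + Y)² = -4 + ((c - 10*Y)*(-3))*(-5 + Y)² = -4 + (-3*c + 30*Y)*(-5 + Y)² = -4 + (-5 + Y)²*(-3*c + 30*Y))
p(1526, 573) - u = (-4 - 3*573*(-5 + 1526)² + 30*1526*(-5 + 1526)²) - 1*1129969 = (-4 - 3*573*1521² + 30*1526*1521²) - 1129969 = (-4 - 3*573*2313441 + 30*1526*2313441) - 1129969 = (-4 - 3976805079 + 105909328980) - 1129969 = 101932523897 - 1129969 = 101931393928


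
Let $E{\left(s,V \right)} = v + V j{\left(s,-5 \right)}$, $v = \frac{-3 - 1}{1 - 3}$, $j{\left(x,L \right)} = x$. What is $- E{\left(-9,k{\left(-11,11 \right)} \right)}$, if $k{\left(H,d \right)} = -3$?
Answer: $-29$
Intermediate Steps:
$v = 2$ ($v = - \frac{4}{-2} = \left(-4\right) \left(- \frac{1}{2}\right) = 2$)
$E{\left(s,V \right)} = 2 + V s$
$- E{\left(-9,k{\left(-11,11 \right)} \right)} = - (2 - -27) = - (2 + 27) = \left(-1\right) 29 = -29$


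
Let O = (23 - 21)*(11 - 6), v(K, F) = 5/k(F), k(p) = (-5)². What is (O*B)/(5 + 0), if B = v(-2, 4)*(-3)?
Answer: -6/5 ≈ -1.2000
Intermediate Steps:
k(p) = 25
v(K, F) = ⅕ (v(K, F) = 5/25 = 5*(1/25) = ⅕)
O = 10 (O = 2*5 = 10)
B = -⅗ (B = (⅕)*(-3) = -⅗ ≈ -0.60000)
(O*B)/(5 + 0) = (10*(-⅗))/(5 + 0) = -6/5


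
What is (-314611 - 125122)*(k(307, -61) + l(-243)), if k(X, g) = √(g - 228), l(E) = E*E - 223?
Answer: -25867733458 - 7475461*I ≈ -2.5868e+10 - 7.4755e+6*I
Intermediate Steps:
l(E) = -223 + E² (l(E) = E² - 223 = -223 + E²)
k(X, g) = √(-228 + g)
(-314611 - 125122)*(k(307, -61) + l(-243)) = (-314611 - 125122)*(√(-228 - 61) + (-223 + (-243)²)) = -439733*(√(-289) + (-223 + 59049)) = -439733*(17*I + 58826) = -439733*(58826 + 17*I) = -25867733458 - 7475461*I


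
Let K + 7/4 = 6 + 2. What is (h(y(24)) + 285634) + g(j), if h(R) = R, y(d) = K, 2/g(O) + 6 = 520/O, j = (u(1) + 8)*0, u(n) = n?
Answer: 1142561/4 ≈ 2.8564e+5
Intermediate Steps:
K = 25/4 (K = -7/4 + (6 + 2) = -7/4 + 8 = 25/4 ≈ 6.2500)
j = 0 (j = (1 + 8)*0 = 9*0 = 0)
g(O) = 2/(-6 + 520/O)
y(d) = 25/4
(h(y(24)) + 285634) + g(j) = (25/4 + 285634) - 1*0/(-260 + 3*0) = 1142561/4 - 1*0/(-260 + 0) = 1142561/4 - 1*0/(-260) = 1142561/4 - 1*0*(-1/260) = 1142561/4 + 0 = 1142561/4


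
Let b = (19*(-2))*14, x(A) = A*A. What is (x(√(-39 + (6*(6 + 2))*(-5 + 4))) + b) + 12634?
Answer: 12015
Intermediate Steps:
x(A) = A²
b = -532 (b = -38*14 = -532)
(x(√(-39 + (6*(6 + 2))*(-5 + 4))) + b) + 12634 = ((√(-39 + (6*(6 + 2))*(-5 + 4)))² - 532) + 12634 = ((√(-39 + (6*8)*(-1)))² - 532) + 12634 = ((√(-39 + 48*(-1)))² - 532) + 12634 = ((√(-39 - 48))² - 532) + 12634 = ((√(-87))² - 532) + 12634 = ((I*√87)² - 532) + 12634 = (-87 - 532) + 12634 = -619 + 12634 = 12015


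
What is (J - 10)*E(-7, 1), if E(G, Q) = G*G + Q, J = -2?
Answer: -600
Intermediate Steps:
E(G, Q) = Q + G² (E(G, Q) = G² + Q = Q + G²)
(J - 10)*E(-7, 1) = (-2 - 10)*(1 + (-7)²) = -12*(1 + 49) = -12*50 = -600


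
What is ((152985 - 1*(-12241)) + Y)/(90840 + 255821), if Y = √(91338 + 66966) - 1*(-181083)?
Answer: 346309/346661 + 4*√9894/346661 ≈ 1.0001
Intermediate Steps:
Y = 181083 + 4*√9894 (Y = √158304 + 181083 = 4*√9894 + 181083 = 181083 + 4*√9894 ≈ 1.8148e+5)
((152985 - 1*(-12241)) + Y)/(90840 + 255821) = ((152985 - 1*(-12241)) + (181083 + 4*√9894))/(90840 + 255821) = ((152985 + 12241) + (181083 + 4*√9894))/346661 = (165226 + (181083 + 4*√9894))*(1/346661) = (346309 + 4*√9894)*(1/346661) = 346309/346661 + 4*√9894/346661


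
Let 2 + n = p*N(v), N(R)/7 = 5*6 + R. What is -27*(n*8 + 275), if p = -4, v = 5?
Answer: 204687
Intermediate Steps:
N(R) = 210 + 7*R (N(R) = 7*(5*6 + R) = 7*(30 + R) = 210 + 7*R)
n = -982 (n = -2 - 4*(210 + 7*5) = -2 - 4*(210 + 35) = -2 - 4*245 = -2 - 980 = -982)
-27*(n*8 + 275) = -27*(-982*8 + 275) = -27*(-7856 + 275) = -27*(-7581) = 204687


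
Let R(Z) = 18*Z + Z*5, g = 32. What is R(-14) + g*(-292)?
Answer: -9666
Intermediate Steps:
R(Z) = 23*Z (R(Z) = 18*Z + 5*Z = 23*Z)
R(-14) + g*(-292) = 23*(-14) + 32*(-292) = -322 - 9344 = -9666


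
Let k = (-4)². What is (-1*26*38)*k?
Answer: -15808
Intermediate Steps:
k = 16
(-1*26*38)*k = (-1*26*38)*16 = -26*38*16 = -988*16 = -15808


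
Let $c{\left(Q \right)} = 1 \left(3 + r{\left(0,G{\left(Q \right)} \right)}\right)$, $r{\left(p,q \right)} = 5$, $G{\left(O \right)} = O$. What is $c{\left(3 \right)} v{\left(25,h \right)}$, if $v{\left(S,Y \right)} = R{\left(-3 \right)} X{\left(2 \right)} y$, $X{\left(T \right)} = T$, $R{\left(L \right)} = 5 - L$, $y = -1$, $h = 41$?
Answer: $-128$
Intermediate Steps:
$v{\left(S,Y \right)} = -16$ ($v{\left(S,Y \right)} = \left(5 - -3\right) 2 \left(-1\right) = \left(5 + 3\right) 2 \left(-1\right) = 8 \cdot 2 \left(-1\right) = 16 \left(-1\right) = -16$)
$c{\left(Q \right)} = 8$ ($c{\left(Q \right)} = 1 \left(3 + 5\right) = 1 \cdot 8 = 8$)
$c{\left(3 \right)} v{\left(25,h \right)} = 8 \left(-16\right) = -128$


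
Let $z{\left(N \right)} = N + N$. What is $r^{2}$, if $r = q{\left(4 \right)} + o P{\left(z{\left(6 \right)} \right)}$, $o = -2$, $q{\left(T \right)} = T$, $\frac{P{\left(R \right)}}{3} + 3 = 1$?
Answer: $256$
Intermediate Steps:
$z{\left(N \right)} = 2 N$
$P{\left(R \right)} = -6$ ($P{\left(R \right)} = -9 + 3 \cdot 1 = -9 + 3 = -6$)
$r = 16$ ($r = 4 - -12 = 4 + 12 = 16$)
$r^{2} = 16^{2} = 256$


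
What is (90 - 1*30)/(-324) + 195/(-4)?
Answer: -5285/108 ≈ -48.935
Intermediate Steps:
(90 - 1*30)/(-324) + 195/(-4) = (90 - 30)*(-1/324) + 195*(-1/4) = 60*(-1/324) - 195/4 = -5/27 - 195/4 = -5285/108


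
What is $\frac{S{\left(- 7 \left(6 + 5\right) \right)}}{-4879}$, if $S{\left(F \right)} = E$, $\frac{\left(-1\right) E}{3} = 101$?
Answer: $\frac{303}{4879} \approx 0.062103$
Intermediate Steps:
$E = -303$ ($E = \left(-3\right) 101 = -303$)
$S{\left(F \right)} = -303$
$\frac{S{\left(- 7 \left(6 + 5\right) \right)}}{-4879} = - \frac{303}{-4879} = \left(-303\right) \left(- \frac{1}{4879}\right) = \frac{303}{4879}$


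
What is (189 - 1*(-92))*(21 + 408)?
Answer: 120549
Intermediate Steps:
(189 - 1*(-92))*(21 + 408) = (189 + 92)*429 = 281*429 = 120549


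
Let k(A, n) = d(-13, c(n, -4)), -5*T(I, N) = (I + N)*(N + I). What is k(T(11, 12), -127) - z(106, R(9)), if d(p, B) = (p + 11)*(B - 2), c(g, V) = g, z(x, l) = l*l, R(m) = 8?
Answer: 194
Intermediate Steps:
T(I, N) = -(I + N)**2/5 (T(I, N) = -(I + N)*(N + I)/5 = -(I + N)*(I + N)/5 = -(I + N)**2/5)
z(x, l) = l**2
d(p, B) = (-2 + B)*(11 + p) (d(p, B) = (11 + p)*(-2 + B) = (-2 + B)*(11 + p))
k(A, n) = 4 - 2*n (k(A, n) = -22 - 2*(-13) + 11*n + n*(-13) = -22 + 26 + 11*n - 13*n = 4 - 2*n)
k(T(11, 12), -127) - z(106, R(9)) = (4 - 2*(-127)) - 1*8**2 = (4 + 254) - 1*64 = 258 - 64 = 194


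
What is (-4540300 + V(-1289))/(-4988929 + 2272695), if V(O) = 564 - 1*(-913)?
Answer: 4538823/2716234 ≈ 1.6710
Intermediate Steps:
V(O) = 1477 (V(O) = 564 + 913 = 1477)
(-4540300 + V(-1289))/(-4988929 + 2272695) = (-4540300 + 1477)/(-4988929 + 2272695) = -4538823/(-2716234) = -4538823*(-1/2716234) = 4538823/2716234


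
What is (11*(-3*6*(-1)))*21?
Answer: 4158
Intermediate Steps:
(11*(-3*6*(-1)))*21 = (11*(-18*(-1)))*21 = (11*18)*21 = 198*21 = 4158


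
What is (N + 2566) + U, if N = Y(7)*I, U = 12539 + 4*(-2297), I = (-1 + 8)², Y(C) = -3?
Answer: 5770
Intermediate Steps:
I = 49 (I = 7² = 49)
U = 3351 (U = 12539 - 9188 = 3351)
N = -147 (N = -3*49 = -147)
(N + 2566) + U = (-147 + 2566) + 3351 = 2419 + 3351 = 5770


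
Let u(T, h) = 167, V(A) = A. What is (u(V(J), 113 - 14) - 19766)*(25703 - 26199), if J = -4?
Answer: 9721104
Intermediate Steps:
(u(V(J), 113 - 14) - 19766)*(25703 - 26199) = (167 - 19766)*(25703 - 26199) = -19599*(-496) = 9721104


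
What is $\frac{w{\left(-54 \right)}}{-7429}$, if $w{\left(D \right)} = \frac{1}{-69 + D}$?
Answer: $\frac{1}{913767} \approx 1.0944 \cdot 10^{-6}$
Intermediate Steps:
$\frac{w{\left(-54 \right)}}{-7429} = \frac{1}{\left(-69 - 54\right) \left(-7429\right)} = \frac{1}{-123} \left(- \frac{1}{7429}\right) = \left(- \frac{1}{123}\right) \left(- \frac{1}{7429}\right) = \frac{1}{913767}$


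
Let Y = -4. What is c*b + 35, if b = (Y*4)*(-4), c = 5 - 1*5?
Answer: 35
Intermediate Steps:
c = 0 (c = 5 - 5 = 0)
b = 64 (b = -4*4*(-4) = -16*(-4) = 64)
c*b + 35 = 0*64 + 35 = 0 + 35 = 35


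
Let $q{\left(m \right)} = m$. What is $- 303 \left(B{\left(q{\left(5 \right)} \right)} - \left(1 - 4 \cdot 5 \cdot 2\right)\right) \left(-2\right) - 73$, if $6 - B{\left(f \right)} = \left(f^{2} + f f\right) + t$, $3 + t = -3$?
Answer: $533$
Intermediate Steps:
$t = -6$ ($t = -3 - 3 = -6$)
$B{\left(f \right)} = 12 - 2 f^{2}$ ($B{\left(f \right)} = 6 - \left(\left(f^{2} + f f\right) - 6\right) = 6 - \left(\left(f^{2} + f^{2}\right) - 6\right) = 6 - \left(2 f^{2} - 6\right) = 6 - \left(-6 + 2 f^{2}\right) = 12 - 2 f^{2}$)
$- 303 \left(B{\left(q{\left(5 \right)} \right)} - \left(1 - 4 \cdot 5 \cdot 2\right)\right) \left(-2\right) - 73 = - 303 \left(\left(12 - 2 \cdot 5^{2}\right) - \left(1 - 4 \cdot 5 \cdot 2\right)\right) \left(-2\right) - 73 = - 303 \left(\left(12 - 50\right) + \left(-1 + 4 \cdot 10\right)\right) \left(-2\right) - 73 = - 303 \left(\left(12 - 50\right) + \left(-1 + 40\right)\right) \left(-2\right) - 73 = - 303 \left(-38 + 39\right) \left(-2\right) - 73 = - 303 \cdot 1 \left(-2\right) - 73 = \left(-303\right) \left(-2\right) - 73 = 606 - 73 = 533$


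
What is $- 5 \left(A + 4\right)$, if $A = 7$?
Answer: $-55$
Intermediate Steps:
$- 5 \left(A + 4\right) = - 5 \left(7 + 4\right) = \left(-5\right) 11 = -55$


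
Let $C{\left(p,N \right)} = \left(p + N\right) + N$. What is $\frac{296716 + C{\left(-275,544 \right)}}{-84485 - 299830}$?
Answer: $- \frac{297529}{384315} \approx -0.77418$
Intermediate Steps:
$C{\left(p,N \right)} = p + 2 N$ ($C{\left(p,N \right)} = \left(N + p\right) + N = p + 2 N$)
$\frac{296716 + C{\left(-275,544 \right)}}{-84485 - 299830} = \frac{296716 + \left(-275 + 2 \cdot 544\right)}{-84485 - 299830} = \frac{296716 + \left(-275 + 1088\right)}{-384315} = \left(296716 + 813\right) \left(- \frac{1}{384315}\right) = 297529 \left(- \frac{1}{384315}\right) = - \frac{297529}{384315}$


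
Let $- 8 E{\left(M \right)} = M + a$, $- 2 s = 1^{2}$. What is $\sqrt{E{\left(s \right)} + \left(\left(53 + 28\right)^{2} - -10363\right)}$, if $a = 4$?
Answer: $\frac{\sqrt{270777}}{4} \approx 130.09$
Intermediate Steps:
$s = - \frac{1}{2}$ ($s = - \frac{1^{2}}{2} = \left(- \frac{1}{2}\right) 1 = - \frac{1}{2} \approx -0.5$)
$E{\left(M \right)} = - \frac{1}{2} - \frac{M}{8}$ ($E{\left(M \right)} = - \frac{M + 4}{8} = - \frac{4 + M}{8} = - \frac{1}{2} - \frac{M}{8}$)
$\sqrt{E{\left(s \right)} + \left(\left(53 + 28\right)^{2} - -10363\right)} = \sqrt{\left(- \frac{1}{2} - - \frac{1}{16}\right) + \left(\left(53 + 28\right)^{2} - -10363\right)} = \sqrt{\left(- \frac{1}{2} + \frac{1}{16}\right) + \left(81^{2} + 10363\right)} = \sqrt{- \frac{7}{16} + \left(6561 + 10363\right)} = \sqrt{- \frac{7}{16} + 16924} = \sqrt{\frac{270777}{16}} = \frac{\sqrt{270777}}{4}$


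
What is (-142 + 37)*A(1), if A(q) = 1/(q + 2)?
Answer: -35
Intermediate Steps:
A(q) = 1/(2 + q)
(-142 + 37)*A(1) = (-142 + 37)/(2 + 1) = -105/3 = -105*1/3 = -35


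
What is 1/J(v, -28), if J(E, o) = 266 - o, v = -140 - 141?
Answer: 1/294 ≈ 0.0034014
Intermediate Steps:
v = -281
1/J(v, -28) = 1/(266 - 1*(-28)) = 1/(266 + 28) = 1/294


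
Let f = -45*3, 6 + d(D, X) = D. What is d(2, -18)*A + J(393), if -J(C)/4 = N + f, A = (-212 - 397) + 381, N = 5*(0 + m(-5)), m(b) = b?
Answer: 1552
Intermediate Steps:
d(D, X) = -6 + D
N = -25 (N = 5*(0 - 5) = 5*(-5) = -25)
A = -228 (A = -609 + 381 = -228)
f = -135
J(C) = 640 (J(C) = -4*(-25 - 135) = -4*(-160) = 640)
d(2, -18)*A + J(393) = (-6 + 2)*(-228) + 640 = -4*(-228) + 640 = 912 + 640 = 1552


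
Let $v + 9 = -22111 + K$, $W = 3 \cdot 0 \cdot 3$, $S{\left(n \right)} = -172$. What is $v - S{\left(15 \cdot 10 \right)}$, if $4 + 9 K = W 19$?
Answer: $- \frac{197536}{9} \approx -21948.0$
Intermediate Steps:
$W = 0$ ($W = 0 \cdot 3 = 0$)
$K = - \frac{4}{9}$ ($K = - \frac{4}{9} + \frac{0 \cdot 19}{9} = - \frac{4}{9} + \frac{1}{9} \cdot 0 = - \frac{4}{9} + 0 = - \frac{4}{9} \approx -0.44444$)
$v = - \frac{199084}{9}$ ($v = -9 - \frac{199003}{9} = - \frac{199084}{9} \approx -22120.0$)
$v - S{\left(15 \cdot 10 \right)} = - \frac{199084}{9} - -172 = - \frac{199084}{9} + 172 = - \frac{197536}{9}$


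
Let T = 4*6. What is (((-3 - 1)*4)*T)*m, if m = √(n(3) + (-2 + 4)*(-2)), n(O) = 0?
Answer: -768*I ≈ -768.0*I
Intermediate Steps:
m = 2*I (m = √(0 + (-2 + 4)*(-2)) = √(0 + 2*(-2)) = √(0 - 4) = √(-4) = 2*I ≈ 2.0*I)
T = 24
(((-3 - 1)*4)*T)*m = (((-3 - 1)*4)*24)*(2*I) = (-4*4*24)*(2*I) = (-16*24)*(2*I) = -768*I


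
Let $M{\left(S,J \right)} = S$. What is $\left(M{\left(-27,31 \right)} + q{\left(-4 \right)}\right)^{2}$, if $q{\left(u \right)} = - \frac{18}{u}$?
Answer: $\frac{2025}{4} \approx 506.25$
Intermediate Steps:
$\left(M{\left(-27,31 \right)} + q{\left(-4 \right)}\right)^{2} = \left(-27 - \frac{18}{-4}\right)^{2} = \left(-27 - - \frac{9}{2}\right)^{2} = \left(-27 + \frac{9}{2}\right)^{2} = \left(- \frac{45}{2}\right)^{2} = \frac{2025}{4}$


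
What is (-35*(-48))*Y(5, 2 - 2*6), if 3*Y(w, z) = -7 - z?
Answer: 1680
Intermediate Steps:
Y(w, z) = -7/3 - z/3 (Y(w, z) = (-7 - z)/3 = -7/3 - z/3)
(-35*(-48))*Y(5, 2 - 2*6) = (-35*(-48))*(-7/3 - (2 - 2*6)/3) = 1680*(-7/3 - (2 - 12)/3) = 1680*(-7/3 - 1/3*(-10)) = 1680*(-7/3 + 10/3) = 1680*1 = 1680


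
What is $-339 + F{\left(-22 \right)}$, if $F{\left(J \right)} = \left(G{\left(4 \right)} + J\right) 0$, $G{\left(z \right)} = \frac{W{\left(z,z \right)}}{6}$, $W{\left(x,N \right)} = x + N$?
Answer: $-339$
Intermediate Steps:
$W{\left(x,N \right)} = N + x$
$G{\left(z \right)} = \frac{z}{3}$ ($G{\left(z \right)} = \frac{z + z}{6} = 2 z \frac{1}{6} = \frac{z}{3}$)
$F{\left(J \right)} = 0$ ($F{\left(J \right)} = \left(\frac{1}{3} \cdot 4 + J\right) 0 = \left(\frac{4}{3} + J\right) 0 = 0$)
$-339 + F{\left(-22 \right)} = -339 + 0 = -339$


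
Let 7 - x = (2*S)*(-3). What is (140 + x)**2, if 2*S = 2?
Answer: 23409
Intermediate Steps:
S = 1 (S = (1/2)*2 = 1)
x = 13 (x = 7 - 2*1*(-3) = 7 - 2*(-3) = 7 - 1*(-6) = 7 + 6 = 13)
(140 + x)**2 = (140 + 13)**2 = 153**2 = 23409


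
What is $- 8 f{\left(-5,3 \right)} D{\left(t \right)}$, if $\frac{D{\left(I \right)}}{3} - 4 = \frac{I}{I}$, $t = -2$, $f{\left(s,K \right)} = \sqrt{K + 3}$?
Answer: $- 120 \sqrt{6} \approx -293.94$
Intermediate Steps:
$f{\left(s,K \right)} = \sqrt{3 + K}$
$D{\left(I \right)} = 15$ ($D{\left(I \right)} = 12 + 3 \frac{I}{I} = 12 + 3 \cdot 1 = 12 + 3 = 15$)
$- 8 f{\left(-5,3 \right)} D{\left(t \right)} = - 8 \sqrt{3 + 3} \cdot 15 = - 8 \sqrt{6} \cdot 15 = - 120 \sqrt{6}$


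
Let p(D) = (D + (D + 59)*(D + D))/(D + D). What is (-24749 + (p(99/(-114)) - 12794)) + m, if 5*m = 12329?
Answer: -3326764/95 ≈ -35019.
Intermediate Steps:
m = 12329/5 (m = (⅕)*12329 = 12329/5 ≈ 2465.8)
p(D) = (D + 2*D*(59 + D))/(2*D) (p(D) = (D + (59 + D)*(2*D))/((2*D)) = (D + 2*D*(59 + D))*(1/(2*D)) = (D + 2*D*(59 + D))/(2*D))
(-24749 + (p(99/(-114)) - 12794)) + m = (-24749 + ((119/2 + 99/(-114)) - 12794)) + 12329/5 = (-24749 + ((119/2 + 99*(-1/114)) - 12794)) + 12329/5 = (-24749 + ((119/2 - 33/38) - 12794)) + 12329/5 = (-24749 + (1114/19 - 12794)) + 12329/5 = (-24749 - 241972/19) + 12329/5 = -712203/19 + 12329/5 = -3326764/95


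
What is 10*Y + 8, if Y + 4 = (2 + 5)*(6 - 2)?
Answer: 248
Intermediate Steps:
Y = 24 (Y = -4 + (2 + 5)*(6 - 2) = -4 + 7*4 = -4 + 28 = 24)
10*Y + 8 = 10*24 + 8 = 240 + 8 = 248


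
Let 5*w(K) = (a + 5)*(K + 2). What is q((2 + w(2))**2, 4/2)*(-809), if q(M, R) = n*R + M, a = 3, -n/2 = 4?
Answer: -1103476/25 ≈ -44139.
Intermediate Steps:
n = -8 (n = -2*4 = -8)
w(K) = 16/5 + 8*K/5 (w(K) = ((3 + 5)*(K + 2))/5 = (8*(2 + K))/5 = (16 + 8*K)/5 = 16/5 + 8*K/5)
q(M, R) = M - 8*R (q(M, R) = -8*R + M = M - 8*R)
q((2 + w(2))**2, 4/2)*(-809) = ((2 + (16/5 + (8/5)*2))**2 - 32/2)*(-809) = ((2 + (16/5 + 16/5))**2 - 32/2)*(-809) = ((2 + 32/5)**2 - 8*2)*(-809) = ((42/5)**2 - 16)*(-809) = (1764/25 - 16)*(-809) = (1364/25)*(-809) = -1103476/25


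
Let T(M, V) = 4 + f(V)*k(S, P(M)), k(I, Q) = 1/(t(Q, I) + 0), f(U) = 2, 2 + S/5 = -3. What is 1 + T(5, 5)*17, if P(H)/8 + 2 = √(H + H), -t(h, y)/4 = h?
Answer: 3295/48 - 17*√10/96 ≈ 68.086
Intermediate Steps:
S = -25 (S = -10 + 5*(-3) = -10 - 15 = -25)
t(h, y) = -4*h
P(H) = -16 + 8*√2*√H (P(H) = -16 + 8*√(H + H) = -16 + 8*√(2*H) = -16 + 8*(√2*√H) = -16 + 8*√2*√H)
k(I, Q) = -1/(4*Q) (k(I, Q) = 1/(-4*Q + 0) = 1/(-4*Q) = -1/(4*Q))
T(M, V) = 4 - 1/(2*(-16 + 8*√2*√M)) (T(M, V) = 4 + 2*(-1/(4*(-16 + 8*√2*√M))) = 4 - 1/(2*(-16 + 8*√2*√M)))
1 + T(5, 5)*17 = 1 + ((129 - 64*√2*√5)/(16*(2 - √2*√5)))*17 = 1 + ((129 - 64*√10)/(16*(2 - √10)))*17 = 1 + 17*(129 - 64*√10)/(16*(2 - √10))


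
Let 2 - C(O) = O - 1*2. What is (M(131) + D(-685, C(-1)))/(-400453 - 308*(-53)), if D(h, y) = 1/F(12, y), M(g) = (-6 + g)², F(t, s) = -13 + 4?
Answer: -140624/3457161 ≈ -0.040676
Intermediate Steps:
C(O) = 4 - O (C(O) = 2 - (O - 1*2) = 2 - (O - 2) = 2 - (-2 + O) = 2 + (2 - O) = 4 - O)
F(t, s) = -9
D(h, y) = -⅑ (D(h, y) = 1/(-9) = -⅑)
(M(131) + D(-685, C(-1)))/(-400453 - 308*(-53)) = ((-6 + 131)² - ⅑)/(-400453 - 308*(-53)) = (125² - ⅑)/(-400453 + 16324) = (15625 - ⅑)/(-384129) = (140624/9)*(-1/384129) = -140624/3457161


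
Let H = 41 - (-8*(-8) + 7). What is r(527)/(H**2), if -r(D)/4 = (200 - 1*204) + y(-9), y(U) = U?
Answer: 13/225 ≈ 0.057778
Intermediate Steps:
H = -30 (H = 41 - (64 + 7) = 41 - 1*71 = 41 - 71 = -30)
r(D) = 52 (r(D) = -4*((200 - 1*204) - 9) = -4*((200 - 204) - 9) = -4*(-4 - 9) = -4*(-13) = 52)
r(527)/(H**2) = 52/((-30)**2) = 52/900 = 52*(1/900) = 13/225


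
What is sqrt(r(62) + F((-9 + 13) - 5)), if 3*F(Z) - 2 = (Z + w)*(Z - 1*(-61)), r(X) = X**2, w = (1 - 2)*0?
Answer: sqrt(34422)/3 ≈ 61.844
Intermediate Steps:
w = 0 (w = -1*0 = 0)
F(Z) = 2/3 + Z*(61 + Z)/3 (F(Z) = 2/3 + ((Z + 0)*(Z - 1*(-61)))/3 = 2/3 + (Z*(Z + 61))/3 = 2/3 + (Z*(61 + Z))/3 = 2/3 + Z*(61 + Z)/3)
sqrt(r(62) + F((-9 + 13) - 5)) = sqrt(62**2 + (2/3 + ((-9 + 13) - 5)**2/3 + 61*((-9 + 13) - 5)/3)) = sqrt(3844 + (2/3 + (4 - 5)**2/3 + 61*(4 - 5)/3)) = sqrt(3844 + (2/3 + (1/3)*(-1)**2 + (61/3)*(-1))) = sqrt(3844 + (2/3 + (1/3)*1 - 61/3)) = sqrt(3844 + (2/3 + 1/3 - 61/3)) = sqrt(3844 - 58/3) = sqrt(11474/3) = sqrt(34422)/3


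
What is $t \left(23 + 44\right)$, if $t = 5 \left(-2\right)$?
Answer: $-670$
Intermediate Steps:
$t = -10$
$t \left(23 + 44\right) = - 10 \left(23 + 44\right) = \left(-10\right) 67 = -670$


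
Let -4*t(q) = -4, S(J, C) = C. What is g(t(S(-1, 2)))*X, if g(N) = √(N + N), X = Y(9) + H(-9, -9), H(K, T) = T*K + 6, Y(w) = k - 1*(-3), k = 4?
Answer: 94*√2 ≈ 132.94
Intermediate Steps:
Y(w) = 7 (Y(w) = 4 - 1*(-3) = 4 + 3 = 7)
t(q) = 1 (t(q) = -¼*(-4) = 1)
H(K, T) = 6 + K*T (H(K, T) = K*T + 6 = 6 + K*T)
X = 94 (X = 7 + (6 - 9*(-9)) = 7 + (6 + 81) = 7 + 87 = 94)
g(N) = √2*√N (g(N) = √(2*N) = √2*√N)
g(t(S(-1, 2)))*X = (√2*√1)*94 = (√2*1)*94 = √2*94 = 94*√2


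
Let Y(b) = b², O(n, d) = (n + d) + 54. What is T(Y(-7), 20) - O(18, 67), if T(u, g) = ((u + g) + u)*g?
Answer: 2221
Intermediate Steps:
O(n, d) = 54 + d + n (O(n, d) = (d + n) + 54 = 54 + d + n)
T(u, g) = g*(g + 2*u) (T(u, g) = ((g + u) + u)*g = (g + 2*u)*g = g*(g + 2*u))
T(Y(-7), 20) - O(18, 67) = 20*(20 + 2*(-7)²) - (54 + 67 + 18) = 20*(20 + 2*49) - 1*139 = 20*(20 + 98) - 139 = 20*118 - 139 = 2360 - 139 = 2221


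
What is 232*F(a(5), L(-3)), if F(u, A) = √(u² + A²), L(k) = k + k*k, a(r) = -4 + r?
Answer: 232*√37 ≈ 1411.2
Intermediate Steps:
L(k) = k + k²
F(u, A) = √(A² + u²)
232*F(a(5), L(-3)) = 232*√((-3*(1 - 3))² + (-4 + 5)²) = 232*√((-3*(-2))² + 1²) = 232*√(6² + 1) = 232*√(36 + 1) = 232*√37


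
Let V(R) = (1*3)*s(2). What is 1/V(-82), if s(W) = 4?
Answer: 1/12 ≈ 0.083333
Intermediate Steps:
V(R) = 12 (V(R) = (1*3)*4 = 3*4 = 12)
1/V(-82) = 1/12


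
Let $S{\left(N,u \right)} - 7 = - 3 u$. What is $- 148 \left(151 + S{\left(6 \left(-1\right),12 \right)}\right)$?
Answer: $-18056$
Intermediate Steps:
$S{\left(N,u \right)} = 7 - 3 u$
$- 148 \left(151 + S{\left(6 \left(-1\right),12 \right)}\right) = - 148 \left(151 + \left(7 - 36\right)\right) = - 148 \left(151 - 29\right) = \left(-148\right) 122 = -18056$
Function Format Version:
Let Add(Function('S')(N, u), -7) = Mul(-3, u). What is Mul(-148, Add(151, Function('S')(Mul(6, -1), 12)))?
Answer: -18056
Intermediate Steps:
Function('S')(N, u) = Add(7, Mul(-3, u))
Mul(-148, Add(151, Function('S')(Mul(6, -1), 12))) = Mul(-148, Add(151, Add(7, Mul(-3, 12)))) = Mul(-148, Add(151, Add(7, -36))) = Mul(-148, Add(151, -29)) = Mul(-148, 122) = -18056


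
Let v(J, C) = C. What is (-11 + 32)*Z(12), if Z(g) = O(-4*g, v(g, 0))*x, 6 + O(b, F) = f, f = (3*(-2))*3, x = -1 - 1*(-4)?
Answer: -1512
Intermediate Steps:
x = 3 (x = -1 + 4 = 3)
f = -18 (f = -6*3 = -18)
O(b, F) = -24 (O(b, F) = -6 - 18 = -24)
Z(g) = -72 (Z(g) = -24*3 = -72)
(-11 + 32)*Z(12) = (-11 + 32)*(-72) = 21*(-72) = -1512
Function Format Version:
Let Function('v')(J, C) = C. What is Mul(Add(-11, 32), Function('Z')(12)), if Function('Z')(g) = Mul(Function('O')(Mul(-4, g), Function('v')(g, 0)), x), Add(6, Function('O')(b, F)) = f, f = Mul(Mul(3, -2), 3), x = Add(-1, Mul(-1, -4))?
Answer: -1512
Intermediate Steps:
x = 3 (x = Add(-1, 4) = 3)
f = -18 (f = Mul(-6, 3) = -18)
Function('O')(b, F) = -24 (Function('O')(b, F) = Add(-6, -18) = -24)
Function('Z')(g) = -72 (Function('Z')(g) = Mul(-24, 3) = -72)
Mul(Add(-11, 32), Function('Z')(12)) = Mul(Add(-11, 32), -72) = Mul(21, -72) = -1512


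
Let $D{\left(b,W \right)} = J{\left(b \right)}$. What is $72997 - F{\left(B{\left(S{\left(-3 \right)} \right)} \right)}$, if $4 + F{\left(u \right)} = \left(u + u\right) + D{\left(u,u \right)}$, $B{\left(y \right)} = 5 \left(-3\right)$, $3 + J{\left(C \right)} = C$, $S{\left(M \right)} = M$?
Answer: $73049$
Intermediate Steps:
$J{\left(C \right)} = -3 + C$
$D{\left(b,W \right)} = -3 + b$
$B{\left(y \right)} = -15$
$F{\left(u \right)} = -7 + 3 u$ ($F{\left(u \right)} = -4 + \left(\left(u + u\right) + \left(-3 + u\right)\right) = -4 + \left(2 u + \left(-3 + u\right)\right) = -4 + \left(-3 + 3 u\right) = -7 + 3 u$)
$72997 - F{\left(B{\left(S{\left(-3 \right)} \right)} \right)} = 72997 - \left(-7 + 3 \left(-15\right)\right) = 72997 - \left(-7 - 45\right) = 72997 - -52 = 72997 + 52 = 73049$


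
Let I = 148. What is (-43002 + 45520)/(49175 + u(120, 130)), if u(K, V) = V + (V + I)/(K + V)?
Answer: 157375/3081632 ≈ 0.051069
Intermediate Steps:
u(K, V) = V + (148 + V)/(K + V) (u(K, V) = V + (V + 148)/(K + V) = V + (148 + V)/(K + V))
(-43002 + 45520)/(49175 + u(120, 130)) = (-43002 + 45520)/(49175 + (148 + 130 + 130² + 120*130)/(120 + 130)) = 2518/(49175 + (148 + 130 + 16900 + 15600)/250) = 2518/(49175 + (1/250)*32778) = 2518/(49175 + 16389/125) = 2518/(6163264/125) = 2518*(125/6163264) = 157375/3081632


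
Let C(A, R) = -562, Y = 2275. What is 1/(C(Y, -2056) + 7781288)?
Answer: 1/7780726 ≈ 1.2852e-7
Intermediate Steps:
1/(C(Y, -2056) + 7781288) = 1/(-562 + 7781288) = 1/7780726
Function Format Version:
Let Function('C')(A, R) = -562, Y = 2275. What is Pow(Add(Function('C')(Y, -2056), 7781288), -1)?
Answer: Rational(1, 7780726) ≈ 1.2852e-7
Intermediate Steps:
Pow(Add(Function('C')(Y, -2056), 7781288), -1) = Pow(Add(-562, 7781288), -1) = Pow(7780726, -1) = Rational(1, 7780726)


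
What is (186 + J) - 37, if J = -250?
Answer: -101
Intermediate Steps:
(186 + J) - 37 = (186 - 250) - 37 = -64 - 37 = -101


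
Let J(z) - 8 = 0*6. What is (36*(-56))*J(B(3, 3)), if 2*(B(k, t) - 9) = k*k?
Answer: -16128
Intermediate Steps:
B(k, t) = 9 + k²/2 (B(k, t) = 9 + (k*k)/2 = 9 + k²/2)
J(z) = 8 (J(z) = 8 + 0*6 = 8 + 0 = 8)
(36*(-56))*J(B(3, 3)) = (36*(-56))*8 = -2016*8 = -16128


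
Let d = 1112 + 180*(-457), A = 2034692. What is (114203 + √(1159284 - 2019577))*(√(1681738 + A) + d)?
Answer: -(81148 - √3716430)*(114203 + 7*I*√17557) ≈ -9.0472e+9 - 7.3478e+7*I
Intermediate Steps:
d = -81148 (d = 1112 - 82260 = -81148)
(114203 + √(1159284 - 2019577))*(√(1681738 + A) + d) = (114203 + √(1159284 - 2019577))*(√(1681738 + 2034692) - 81148) = (114203 + √(-860293))*(√3716430 - 81148) = (114203 + 7*I*√17557)*(-81148 + √3716430) = (-81148 + √3716430)*(114203 + 7*I*√17557)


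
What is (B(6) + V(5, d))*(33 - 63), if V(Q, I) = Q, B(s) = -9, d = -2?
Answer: 120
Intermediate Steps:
(B(6) + V(5, d))*(33 - 63) = (-9 + 5)*(33 - 63) = -4*(-30) = 120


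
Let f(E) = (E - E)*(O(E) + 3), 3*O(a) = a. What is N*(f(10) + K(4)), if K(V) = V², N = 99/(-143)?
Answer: -144/13 ≈ -11.077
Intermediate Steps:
N = -9/13 (N = 99*(-1/143) = -9/13 ≈ -0.69231)
O(a) = a/3
f(E) = 0 (f(E) = (E - E)*(E/3 + 3) = 0*(3 + E/3) = 0)
N*(f(10) + K(4)) = -9*(0 + 4²)/13 = -9*(0 + 16)/13 = -9/13*16 = -144/13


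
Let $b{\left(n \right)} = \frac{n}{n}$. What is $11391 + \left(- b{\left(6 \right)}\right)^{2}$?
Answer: $11392$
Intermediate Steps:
$b{\left(n \right)} = 1$
$11391 + \left(- b{\left(6 \right)}\right)^{2} = 11391 + \left(\left(-1\right) 1\right)^{2} = 11391 + \left(-1\right)^{2} = 11391 + 1 = 11392$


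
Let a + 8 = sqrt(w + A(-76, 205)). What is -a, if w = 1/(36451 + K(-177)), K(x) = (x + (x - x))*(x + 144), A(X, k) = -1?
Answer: 8 - 3*I*sqrt(49682527)/21146 ≈ 8.0 - 0.99999*I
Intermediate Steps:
K(x) = x*(144 + x) (K(x) = (x + 0)*(144 + x) = x*(144 + x))
w = 1/42292 (w = 1/(36451 - 177*(144 - 177)) = 1/(36451 - 177*(-33)) = 1/(36451 + 5841) = 1/42292 ≈ 2.3645e-5)
a = -8 + 3*I*sqrt(49682527)/21146 (a = -8 + sqrt(1/42292 - 1) = -8 + sqrt(-42291/42292) = -8 + 3*I*sqrt(49682527)/21146 ≈ -8.0 + 0.99999*I)
-a = -(-8 + 3*I*sqrt(49682527)/21146) = 8 - 3*I*sqrt(49682527)/21146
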